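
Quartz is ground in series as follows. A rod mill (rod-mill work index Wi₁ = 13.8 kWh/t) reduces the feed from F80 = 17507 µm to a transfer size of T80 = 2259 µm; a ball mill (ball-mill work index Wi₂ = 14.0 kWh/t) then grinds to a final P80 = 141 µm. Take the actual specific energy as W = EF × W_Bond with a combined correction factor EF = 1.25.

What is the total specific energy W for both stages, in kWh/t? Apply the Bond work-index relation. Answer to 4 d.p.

W = 10 Wi (1/√P80 − 1/√F80)  [Bond]
Stage 1 (17507→2259 µm, Wi₁=13.8): W₁ = 10·13.8·(0.021040 − 0.007558) = 1.8605 kWh/t
Stage 2 (2259→141 µm, Wi₂=14.0): W₂ = 10·14.0·(0.084215 − 0.021040) = 8.8446 kWh/t
W = W₁ + W₂ = 1.8605 + 8.8446 = 10.7051 kWh/t
Apply correction: 10.7051 × 1.25 = 13.3813 kWh/t

W = 13.3813 kWh/t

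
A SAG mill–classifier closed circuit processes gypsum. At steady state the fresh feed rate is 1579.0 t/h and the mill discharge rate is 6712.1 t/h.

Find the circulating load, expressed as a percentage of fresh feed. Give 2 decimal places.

CL = 325.09 %

Steady state: M = F + R.
R = M − F = 6712.1 − 1579.0 = 5133.1 t/h
CL = 100·R/F = 100·5133.1/1579.0 = 325.09 %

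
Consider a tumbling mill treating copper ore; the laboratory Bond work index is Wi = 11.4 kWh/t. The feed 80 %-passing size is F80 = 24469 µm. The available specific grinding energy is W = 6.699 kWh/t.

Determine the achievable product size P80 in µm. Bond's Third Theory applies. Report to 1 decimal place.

P80 = 235.6 µm

W = 10 Wi (1/√P80 − 1/√F80)  [Bond]
⇒ 1/√P80 = W/(10 Wi) + 1/√F80
  = 6.6990/(10·11.4) + 1/√24469 = 0.058763 + 0.006393 = 0.065156
P80 = (1/0.065156)² = 15.3478² = 235.55 µm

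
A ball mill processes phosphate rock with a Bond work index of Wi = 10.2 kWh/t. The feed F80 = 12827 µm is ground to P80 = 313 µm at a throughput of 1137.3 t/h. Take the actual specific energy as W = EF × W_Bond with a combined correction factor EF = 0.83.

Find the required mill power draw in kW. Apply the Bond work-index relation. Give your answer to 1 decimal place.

P = 4592.1 kW

W_Bond = 10·Wi·(1/√P₈₀ − 1/√F₈₀)
W = 10·10.2·(1/√313 − 1/√12827) = 10·10.2·(0.047694) = 4.8648 kWh/t
W_actual = 0.83 × 4.8648 = 4.0378 kWh/t
Mill draw = 4.0378 × 1137.3 = 4592.1 kW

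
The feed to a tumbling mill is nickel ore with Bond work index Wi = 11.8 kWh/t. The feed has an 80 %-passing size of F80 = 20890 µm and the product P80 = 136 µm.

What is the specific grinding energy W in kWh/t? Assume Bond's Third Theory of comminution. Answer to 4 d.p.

W = 10 Wi / √P80 − 10 Wi / √F80
1/√136 = 0.085749;  1/√20890 = 0.006919
W = 10·11.8·(0.085749 − 0.006919) = 9.3020 kWh/t

W = 9.3020 kWh/t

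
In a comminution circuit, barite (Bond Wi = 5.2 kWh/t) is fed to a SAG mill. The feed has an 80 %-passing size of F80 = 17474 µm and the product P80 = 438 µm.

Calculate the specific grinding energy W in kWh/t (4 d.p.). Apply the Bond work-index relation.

W = 2.0913 kWh/t

W = 10 Wi / √P80 − 10 Wi / √F80
1/√438 = 0.047782;  1/√17474 = 0.007565
W = 10·5.2·(0.047782 − 0.007565) = 2.0913 kWh/t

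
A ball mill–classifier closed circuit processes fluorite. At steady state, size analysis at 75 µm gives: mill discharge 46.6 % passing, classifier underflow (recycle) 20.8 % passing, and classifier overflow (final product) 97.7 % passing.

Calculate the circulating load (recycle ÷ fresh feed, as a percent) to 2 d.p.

Classifier node, passing 75 µm:
(1+r)·d = r·u + o ⇒ r = (o−d)/(d−u)
r = (97.7 − 46.6)/(46.6 − 20.8) = 51.1/25.8 = 1.9806
CL = 100·r = 198.06 %

CL = 198.06 %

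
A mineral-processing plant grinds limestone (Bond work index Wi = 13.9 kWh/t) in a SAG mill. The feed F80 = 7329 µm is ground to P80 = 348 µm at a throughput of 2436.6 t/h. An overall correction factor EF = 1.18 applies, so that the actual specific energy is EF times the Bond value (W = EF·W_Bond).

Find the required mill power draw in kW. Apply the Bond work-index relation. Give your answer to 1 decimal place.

W = 10 Wi (1/√P80 − 1/√F80)  [Bond]
W = 10·13.9·(1/√348 − 1/√7329) = 10·13.9·(0.041925) = 5.8275 kWh/t
Apply correction: 5.8275 × 1.18 = 6.8765 kWh/t
P_mill = W·ṁ = 6.8765·2436.6 = 16755.3 kW

P = 16755.3 kW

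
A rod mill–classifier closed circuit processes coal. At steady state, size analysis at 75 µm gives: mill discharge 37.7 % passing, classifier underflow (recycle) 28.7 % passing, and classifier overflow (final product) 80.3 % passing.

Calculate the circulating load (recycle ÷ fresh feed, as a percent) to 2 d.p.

Balance %-passing 75 µm (r = R/F):
(1+r)·d = r·u + o ⇒ r = (o−d)/(d−u)
r = (80.3 − 37.7)/(37.7 − 28.7) = 42.6/9.0 = 4.7333
CL = 100·r = 473.33 %

CL = 473.33 %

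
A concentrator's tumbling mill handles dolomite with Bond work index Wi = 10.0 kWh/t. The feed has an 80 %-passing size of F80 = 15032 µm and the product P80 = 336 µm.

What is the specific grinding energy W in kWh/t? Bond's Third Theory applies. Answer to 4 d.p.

W = 4.6398 kWh/t

W = 10·Wi·[P80^(−½) − F80^(−½)]
1/√336 = 0.054554;  1/√15032 = 0.008156
W = 10·10.0·(0.054554 − 0.008156) = 4.6398 kWh/t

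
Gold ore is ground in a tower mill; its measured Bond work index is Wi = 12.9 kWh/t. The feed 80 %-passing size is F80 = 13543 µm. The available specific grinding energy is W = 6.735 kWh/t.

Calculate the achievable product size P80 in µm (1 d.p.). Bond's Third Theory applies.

P80 = 270.5 µm

Bond: W = 10·Wi·(1/√P80 − 1/√F80)
P80^-0.5 = F80^-0.5 + W/(10 Wi)
  = 6.7350/(10·12.9) + 1/√13543 = 0.052209 + 0.008593 = 0.060802
P80 = (1/0.060802)² = 16.4468² = 270.50 µm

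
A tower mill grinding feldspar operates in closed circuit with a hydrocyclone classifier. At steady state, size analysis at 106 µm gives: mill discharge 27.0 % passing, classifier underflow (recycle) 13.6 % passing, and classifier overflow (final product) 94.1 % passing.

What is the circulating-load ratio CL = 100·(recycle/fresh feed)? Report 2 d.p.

Mass balance on the −106 µm fraction:
r = (o − d)/(d − u)
r = (94.1 − 27.0)/(27.0 − 13.6) = 67.1/13.4 = 5.0075
CL = 100·r = 500.75 %

CL = 500.75 %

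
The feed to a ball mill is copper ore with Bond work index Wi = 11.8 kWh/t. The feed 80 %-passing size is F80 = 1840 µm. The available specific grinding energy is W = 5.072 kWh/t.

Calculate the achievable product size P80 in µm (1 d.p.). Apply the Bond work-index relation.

W = 10 Wi (1/√P80 − 1/√F80)  [Bond]
P80^(−½) = W/(10 Wi) + F80^(−½)
  = 5.0720/(10·11.8) + 1/√1840 = 0.042983 + 0.023313 = 0.066296
P80 = (1/0.066296)² = 15.0839² = 227.53 µm

P80 = 227.5 µm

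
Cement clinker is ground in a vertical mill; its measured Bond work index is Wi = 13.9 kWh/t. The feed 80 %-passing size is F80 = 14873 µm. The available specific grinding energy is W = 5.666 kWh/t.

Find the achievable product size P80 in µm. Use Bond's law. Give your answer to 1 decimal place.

W_Bond = 10·Wi·(1/√P₈₀ − 1/√F₈₀)
⇒ 1/√P80 = W/(10 Wi) + 1/√F80
  = 5.6660/(10·13.9) + 1/√14873 = 0.040763 + 0.008200 = 0.048962
P80 = (1/0.048962)² = 20.4239² = 417.13 µm

P80 = 417.1 µm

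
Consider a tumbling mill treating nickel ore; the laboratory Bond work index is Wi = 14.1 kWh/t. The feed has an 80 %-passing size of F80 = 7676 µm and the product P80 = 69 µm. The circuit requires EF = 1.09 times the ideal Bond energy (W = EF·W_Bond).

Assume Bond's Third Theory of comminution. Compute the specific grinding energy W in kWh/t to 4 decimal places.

W = 16.7479 kWh/t

Bond:  W = 10 Wi (1/√P − 1/√F)
1/√69 = 0.120386;  1/√7676 = 0.011414
W = 10·14.1·(0.120386 − 0.011414) = 15.3651 kWh/t
W_actual = 1.09 × 15.3651 = 16.7479 kWh/t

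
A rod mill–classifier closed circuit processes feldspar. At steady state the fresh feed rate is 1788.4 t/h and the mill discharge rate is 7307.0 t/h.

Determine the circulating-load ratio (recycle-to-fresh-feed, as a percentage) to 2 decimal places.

Discharge = new feed + return, hence
R = M − F = 7307.0 − 1788.4 = 5518.6 t/h
CL = 100·R/F = 100·5518.6/1788.4 = 308.58 %

CL = 308.58 %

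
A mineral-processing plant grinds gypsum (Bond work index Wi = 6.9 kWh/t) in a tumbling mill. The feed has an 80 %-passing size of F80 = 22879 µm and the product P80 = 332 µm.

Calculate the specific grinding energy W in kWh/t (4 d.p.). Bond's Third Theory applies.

W = 10·Wi·[P80^(−½) − F80^(−½)]
1/√332 = 0.054882;  1/√22879 = 0.006611
W = 10·6.9·(0.054882 − 0.006611) = 3.3307 kWh/t

W = 3.3307 kWh/t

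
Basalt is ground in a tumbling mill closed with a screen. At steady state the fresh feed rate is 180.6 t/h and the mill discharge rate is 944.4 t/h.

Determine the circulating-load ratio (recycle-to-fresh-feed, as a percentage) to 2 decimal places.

Mill node: discharge = fresh + recycle.
R = M − F = 944.4 − 180.6 = 763.8 t/h
CL = 100·R/F = 100·763.8/180.6 = 422.92 %

CL = 422.92 %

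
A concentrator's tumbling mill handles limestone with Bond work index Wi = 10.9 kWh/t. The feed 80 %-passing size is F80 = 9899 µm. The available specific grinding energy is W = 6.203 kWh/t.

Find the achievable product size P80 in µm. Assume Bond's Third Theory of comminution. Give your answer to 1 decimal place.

P80 = 223.0 µm

W = 10 Wi / √P80 − 10 Wi / √F80
⇒ 1/√P80 = W/(10 Wi) + 1/√F80
  = 6.2030/(10·10.9) + 1/√9899 = 0.056908 + 0.010051 = 0.066959
P80 = (1/0.066959)² = 14.9345² = 223.04 µm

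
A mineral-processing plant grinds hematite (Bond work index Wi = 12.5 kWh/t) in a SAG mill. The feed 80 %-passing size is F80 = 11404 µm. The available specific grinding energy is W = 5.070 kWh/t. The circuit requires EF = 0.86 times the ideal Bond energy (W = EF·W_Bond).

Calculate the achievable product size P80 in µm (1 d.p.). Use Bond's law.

P80 = 313.0 µm

Bond: W = 10·Wi·(1/√P80 − 1/√F80)
W_Bond = W / EF = 5.070 / 0.86 = 5.8953 kWh/t
1/√P80 = 1/√F80 + W_Bond/(10·Wi)
  = 5.8953/(10·12.5) + 1/√11404 = 0.047163 + 0.009364 = 0.056527
P80 = (1/0.056527)² = 17.6907² = 312.96 µm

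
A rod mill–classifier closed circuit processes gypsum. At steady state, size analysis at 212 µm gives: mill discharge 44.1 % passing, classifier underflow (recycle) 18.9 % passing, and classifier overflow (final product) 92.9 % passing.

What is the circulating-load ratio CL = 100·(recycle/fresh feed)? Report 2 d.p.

Classifier node, passing 212 µm:
d + r·d = r·u + o → r(d−u) = o−d
r = (92.9 − 44.1)/(44.1 − 18.9) = 48.8/25.2 = 1.9365
CL = 100·r = 193.65 %

CL = 193.65 %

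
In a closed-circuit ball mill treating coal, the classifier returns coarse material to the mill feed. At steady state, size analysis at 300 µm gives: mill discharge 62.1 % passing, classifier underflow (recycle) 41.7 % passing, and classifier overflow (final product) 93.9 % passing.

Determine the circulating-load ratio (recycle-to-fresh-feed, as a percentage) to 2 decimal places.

Balance %-passing 300 µm (r = R/F):
(1+r)d = ru + o → r = (o−d)/(d−u)
r = (93.9 − 62.1)/(62.1 − 41.7) = 31.8/20.4 = 1.5588
CL = 100·r = 155.88 %

CL = 155.88 %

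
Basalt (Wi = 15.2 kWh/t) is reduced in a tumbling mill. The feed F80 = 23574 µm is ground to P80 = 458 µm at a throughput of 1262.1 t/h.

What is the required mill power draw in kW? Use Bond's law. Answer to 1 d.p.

W = 10·Wi·[P80^(−½) − F80^(−½)]
W = 10·15.2·(1/√458 − 1/√23574) = 10·15.2·(0.040214) = 6.1125 kWh/t
Power = W × throughput = 6.1125 kWh/t × 1262.1 t/h = 7714.6 kW

P = 7714.6 kW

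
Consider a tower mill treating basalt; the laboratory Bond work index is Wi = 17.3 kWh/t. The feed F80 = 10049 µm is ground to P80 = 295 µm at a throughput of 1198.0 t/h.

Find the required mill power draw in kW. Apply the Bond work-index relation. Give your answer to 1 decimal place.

W = 10·Wi·(P80^(-½) − F80^(-½))
W = 10·17.3·(1/√295 − 1/√10049) = 10·17.3·(0.048247) = 8.3467 kWh/t
Mill draw = 8.3467 × 1198.0 = 9999.3 kW

P = 9999.3 kW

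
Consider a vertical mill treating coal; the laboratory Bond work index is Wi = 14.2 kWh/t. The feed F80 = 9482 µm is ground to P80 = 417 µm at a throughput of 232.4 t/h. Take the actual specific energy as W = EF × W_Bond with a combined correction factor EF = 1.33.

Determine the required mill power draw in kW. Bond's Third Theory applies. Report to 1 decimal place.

W = 10 Wi (1/√P80 − 1/√F80)  [Bond]
W = 10·14.2·(1/√417 − 1/√9482) = 10·14.2·(0.038701) = 5.4955 kWh/t
Apply correction: 5.4955 × 1.33 = 7.3090 kWh/t
P = W·T = 7.3090·232.4 = 1698.6 kW

P = 1698.6 kW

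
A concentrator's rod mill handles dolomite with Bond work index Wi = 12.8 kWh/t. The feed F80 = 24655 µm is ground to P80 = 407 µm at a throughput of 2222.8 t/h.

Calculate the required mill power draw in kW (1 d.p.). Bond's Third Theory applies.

W = 10·Wi·(P80^(-½) − F80^(-½))
W = 10·12.8·(1/√407 − 1/√24655) = 10·12.8·(0.043200) = 5.5295 kWh/t
P_mill = W·ṁ = 5.5295·2222.8 = 12291.1 kW

P = 12291.1 kW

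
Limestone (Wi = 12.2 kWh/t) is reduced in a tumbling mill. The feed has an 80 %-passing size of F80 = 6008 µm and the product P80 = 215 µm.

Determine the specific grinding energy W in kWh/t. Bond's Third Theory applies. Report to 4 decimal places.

W = 6.7464 kWh/t

W_Bond = 10·Wi·(1/√P₈₀ − 1/√F₈₀)
1/√215 = 0.068199;  1/√6008 = 0.012901
W = 10·12.2·(0.068199 − 0.012901) = 6.7464 kWh/t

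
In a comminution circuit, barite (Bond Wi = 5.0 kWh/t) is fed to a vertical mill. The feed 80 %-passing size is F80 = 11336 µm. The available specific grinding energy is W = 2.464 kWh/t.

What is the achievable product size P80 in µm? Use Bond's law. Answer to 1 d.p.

W = 10 Wi (1/√P80 − 1/√F80)  [Bond]
1/√P80 = 1/√F80 + W/(10·Wi)
  = 2.4640/(10·5.0) + 1/√11336 = 0.049280 + 0.009392 = 0.058672
P80 = (1/0.058672)² = 17.0438² = 290.49 µm

P80 = 290.5 µm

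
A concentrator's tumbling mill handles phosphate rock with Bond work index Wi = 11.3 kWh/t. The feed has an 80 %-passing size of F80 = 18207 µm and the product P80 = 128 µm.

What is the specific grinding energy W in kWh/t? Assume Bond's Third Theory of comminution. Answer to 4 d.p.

W = 9.1504 kWh/t

W = 10 Wi (1/√P80 − 1/√F80)  [Bond]
1/√128 = 0.088388;  1/√18207 = 0.007411
W = 10·11.3·(0.088388 − 0.007411) = 9.1504 kWh/t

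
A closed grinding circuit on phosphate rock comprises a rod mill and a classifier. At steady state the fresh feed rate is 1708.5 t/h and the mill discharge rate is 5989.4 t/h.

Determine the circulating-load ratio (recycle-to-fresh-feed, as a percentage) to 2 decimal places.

Mill node: discharge = fresh + recycle.
R = M − F = 5989.4 − 1708.5 = 4280.9 t/h
CL = 100·R/F = 100·4280.9/1708.5 = 250.56 %

CL = 250.56 %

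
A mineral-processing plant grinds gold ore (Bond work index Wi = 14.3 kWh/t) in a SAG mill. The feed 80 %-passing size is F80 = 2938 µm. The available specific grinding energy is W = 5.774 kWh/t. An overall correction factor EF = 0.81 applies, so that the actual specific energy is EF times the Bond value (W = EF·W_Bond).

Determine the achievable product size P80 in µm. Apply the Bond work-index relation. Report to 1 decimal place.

W = 10·Wi·(P80^(-½) − F80^(-½))
W_Bond = W / EF = 5.774 / 0.81 = 7.1284 kWh/t
1/√P80 = 1/√F80 + W_Bond/(10·Wi)
  = 7.1284/(10·14.3) + 1/√2938 = 0.049849 + 0.018449 = 0.068298
P80 = (1/0.068298)² = 14.6417² = 214.38 µm

P80 = 214.4 µm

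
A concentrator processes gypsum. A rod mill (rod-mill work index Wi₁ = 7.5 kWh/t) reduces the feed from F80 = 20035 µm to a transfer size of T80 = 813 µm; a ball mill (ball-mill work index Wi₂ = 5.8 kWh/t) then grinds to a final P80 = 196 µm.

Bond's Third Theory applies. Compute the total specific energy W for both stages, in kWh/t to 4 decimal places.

W = 4.2092 kWh/t

W = 10 Wi (P80^-0.5 − F80^-0.5)
Stage 1 (20035→813 µm, Wi₁=7.5): W₁ = 10·7.5·(0.035072 − 0.007065) = 2.1005 kWh/t
Stage 2 (813→196 µm, Wi₂=5.8): W₂ = 10·5.8·(0.071429 − 0.035072) = 2.1087 kWh/t
W = W₁ + W₂ = 2.1005 + 2.1087 = 4.2092 kWh/t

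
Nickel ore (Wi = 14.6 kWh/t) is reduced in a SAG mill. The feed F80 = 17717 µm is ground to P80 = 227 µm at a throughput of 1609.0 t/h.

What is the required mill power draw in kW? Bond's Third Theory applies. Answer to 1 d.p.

P = 13826.9 kW

Bond: W = 10·Wi·(1/√P80 − 1/√F80)
W = 10·14.6·(1/√227 − 1/√17717) = 10·14.6·(0.058859) = 8.5935 kWh/t
Mill draw = 8.5935 × 1609.0 = 13826.9 kW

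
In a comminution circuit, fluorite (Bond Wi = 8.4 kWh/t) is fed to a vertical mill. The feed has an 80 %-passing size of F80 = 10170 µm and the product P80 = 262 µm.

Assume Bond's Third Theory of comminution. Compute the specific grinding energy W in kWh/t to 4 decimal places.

W = 4.3566 kWh/t

W = 10 Wi / √P80 − 10 Wi / √F80
1/√262 = 0.061780;  1/√10170 = 0.009916
W = 10·8.4·(0.061780 − 0.009916) = 4.3566 kWh/t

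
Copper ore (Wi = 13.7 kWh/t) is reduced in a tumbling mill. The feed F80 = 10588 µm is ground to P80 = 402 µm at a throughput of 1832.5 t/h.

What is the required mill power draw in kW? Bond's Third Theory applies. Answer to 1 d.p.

W = 10·Wi·(P80^(-½) − F80^(-½))
W = 10·13.7·(1/√402 − 1/√10588) = 10·13.7·(0.040157) = 5.5015 kWh/t
P = W·T = 5.5015·1832.5 = 10081.5 kW

P = 10081.5 kW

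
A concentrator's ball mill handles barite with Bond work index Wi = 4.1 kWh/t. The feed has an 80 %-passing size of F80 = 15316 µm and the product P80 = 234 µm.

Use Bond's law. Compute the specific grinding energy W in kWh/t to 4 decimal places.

W = 2.3490 kWh/t

W = 10·Wi·(P80^(-½) − F80^(-½))
1/√234 = 0.065372;  1/√15316 = 0.008080
W = 10·4.1·(0.065372 − 0.008080) = 2.3490 kWh/t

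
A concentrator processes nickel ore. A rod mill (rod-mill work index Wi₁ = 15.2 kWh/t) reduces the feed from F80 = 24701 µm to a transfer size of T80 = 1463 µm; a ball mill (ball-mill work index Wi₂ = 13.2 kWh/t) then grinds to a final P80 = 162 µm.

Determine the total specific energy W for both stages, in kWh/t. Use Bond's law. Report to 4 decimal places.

Bond: W = 10·Wi·(1/√P80 − 1/√F80)
Stage 1 (24701→1463 µm, Wi₁=15.2): W₁ = 10·15.2·(0.026144 − 0.006363) = 3.0068 kWh/t
Stage 2 (1463→162 µm, Wi₂=13.2): W₂ = 10·13.2·(0.078567 − 0.026144) = 6.9198 kWh/t
W = W₁ + W₂ = 3.0068 + 6.9198 = 9.9267 kWh/t

W = 9.9267 kWh/t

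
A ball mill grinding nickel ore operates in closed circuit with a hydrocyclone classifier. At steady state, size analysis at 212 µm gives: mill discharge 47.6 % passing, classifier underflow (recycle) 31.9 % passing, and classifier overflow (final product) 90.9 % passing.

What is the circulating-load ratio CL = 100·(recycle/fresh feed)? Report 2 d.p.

CL = 275.80 %

Balance %-passing 212 µm (r = R/F):
(1+r)·d = r·u + o ⇒ r = (o−d)/(d−u)
r = (90.9 − 47.6)/(47.6 − 31.9) = 43.3/15.7 = 2.7580
CL = 100·r = 275.80 %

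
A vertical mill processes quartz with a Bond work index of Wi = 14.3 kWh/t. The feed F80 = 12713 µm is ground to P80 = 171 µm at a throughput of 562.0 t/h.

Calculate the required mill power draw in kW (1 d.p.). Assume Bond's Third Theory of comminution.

W = 10·Wi·(P80^(-½) − F80^(-½))
W = 10·14.3·(1/√171 − 1/√12713) = 10·14.3·(0.067603) = 9.6672 kWh/t
Mill draw = 9.6672 × 562.0 = 5433.0 kW

P = 5433.0 kW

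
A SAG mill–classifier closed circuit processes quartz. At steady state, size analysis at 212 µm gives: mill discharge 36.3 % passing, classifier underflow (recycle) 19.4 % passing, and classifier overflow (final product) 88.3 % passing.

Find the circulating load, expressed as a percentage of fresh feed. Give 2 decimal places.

CL = 307.69 %

Classifier node, passing 212 µm:
(1+r)d = ru + o → r = (o−d)/(d−u)
r = (88.3 − 36.3)/(36.3 − 19.4) = 52.0/16.9 = 3.0769
CL = 100·r = 307.69 %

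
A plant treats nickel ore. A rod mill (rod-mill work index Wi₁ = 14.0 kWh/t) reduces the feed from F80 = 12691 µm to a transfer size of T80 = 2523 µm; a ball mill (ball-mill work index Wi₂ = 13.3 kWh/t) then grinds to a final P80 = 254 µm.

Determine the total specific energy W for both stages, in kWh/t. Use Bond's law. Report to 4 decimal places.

W = 7.2418 kWh/t

W = 10 Wi (1/√P80 − 1/√F80)  [Bond]
Stage 1 (12691→2523 µm, Wi₁=14.0): W₁ = 10·14.0·(0.019909 − 0.008877) = 1.5445 kWh/t
Stage 2 (2523→254 µm, Wi₂=13.3): W₂ = 10·13.3·(0.062746 − 0.019909) = 5.6973 kWh/t
W = W₁ + W₂ = 1.5445 + 5.6973 = 7.2418 kWh/t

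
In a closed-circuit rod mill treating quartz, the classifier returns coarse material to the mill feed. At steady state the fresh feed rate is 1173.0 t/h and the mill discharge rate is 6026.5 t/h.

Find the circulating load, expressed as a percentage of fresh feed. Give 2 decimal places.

CL = 413.77 %

Discharge = new feed + return, hence
R = M − F = 6026.5 − 1173.0 = 4853.5 t/h
CL = 100·R/F = 100·4853.5/1173.0 = 413.77 %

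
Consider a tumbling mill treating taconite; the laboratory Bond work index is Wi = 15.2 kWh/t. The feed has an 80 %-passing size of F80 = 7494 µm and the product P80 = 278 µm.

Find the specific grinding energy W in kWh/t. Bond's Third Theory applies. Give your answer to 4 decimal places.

W = 7.3605 kWh/t

W = 10·Wi·(P80^(-½) − F80^(-½))
1/√278 = 0.059976;  1/√7494 = 0.011552
W = 10·15.2·(0.059976 − 0.011552) = 7.3605 kWh/t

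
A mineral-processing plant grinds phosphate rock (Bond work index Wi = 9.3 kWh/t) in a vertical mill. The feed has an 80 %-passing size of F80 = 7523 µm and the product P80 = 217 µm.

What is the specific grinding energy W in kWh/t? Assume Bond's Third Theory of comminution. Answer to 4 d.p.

W = 5.2410 kWh/t

Bond: W = 10·Wi·(1/√P80 − 1/√F80)
1/√217 = 0.067884;  1/√7523 = 0.011529
W = 10·9.3·(0.067884 − 0.011529) = 5.2410 kWh/t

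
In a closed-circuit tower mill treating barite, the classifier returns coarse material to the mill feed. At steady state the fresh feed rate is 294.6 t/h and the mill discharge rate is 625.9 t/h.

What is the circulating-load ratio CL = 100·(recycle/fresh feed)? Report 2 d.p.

CL = 112.46 %

Discharge = new feed + return, hence
R = M − F = 625.9 − 294.6 = 331.3 t/h
CL = 100·R/F = 100·331.3/294.6 = 112.46 %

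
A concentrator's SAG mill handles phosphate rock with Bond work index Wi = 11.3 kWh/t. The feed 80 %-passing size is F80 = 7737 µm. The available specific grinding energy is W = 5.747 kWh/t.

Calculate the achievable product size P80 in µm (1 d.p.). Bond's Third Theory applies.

P80 = 258.2 µm

W = 10 Wi (P80^-0.5 − F80^-0.5)
P80^(−½) = W/(10 Wi) + F80^(−½)
  = 5.7470/(10·11.3) + 1/√7737 = 0.050858 + 0.011369 = 0.062227
P80 = (1/0.062227)² = 16.0701² = 258.25 µm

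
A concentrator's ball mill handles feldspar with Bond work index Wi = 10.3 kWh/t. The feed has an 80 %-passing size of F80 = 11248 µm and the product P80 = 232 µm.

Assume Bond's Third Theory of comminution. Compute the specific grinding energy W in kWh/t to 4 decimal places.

W = 10·Wi·(P80^(-½) − F80^(-½))
1/√232 = 0.065653;  1/√11248 = 0.009429
W = 10·10.3·(0.065653 − 0.009429) = 5.7911 kWh/t

W = 5.7911 kWh/t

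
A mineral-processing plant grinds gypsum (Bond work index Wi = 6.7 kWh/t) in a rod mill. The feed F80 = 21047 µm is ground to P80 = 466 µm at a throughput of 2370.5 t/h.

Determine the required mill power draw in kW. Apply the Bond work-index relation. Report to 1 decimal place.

W = 10 Wi / √P80 − 10 Wi / √F80
W = 10·6.7·(1/√466 − 1/√21047) = 10·6.7·(0.039431) = 2.6419 kWh/t
Mill draw = 2.6419 × 2370.5 = 6262.6 kW

P = 6262.6 kW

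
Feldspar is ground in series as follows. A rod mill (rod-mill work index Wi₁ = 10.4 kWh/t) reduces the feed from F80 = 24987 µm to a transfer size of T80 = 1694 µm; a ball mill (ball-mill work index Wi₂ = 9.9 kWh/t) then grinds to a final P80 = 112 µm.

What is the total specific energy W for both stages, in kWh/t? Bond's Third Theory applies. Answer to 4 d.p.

W = 10 Wi (P80^-0.5 − F80^-0.5)
Stage 1 (24987→1694 µm, Wi₁=10.4): W₁ = 10·10.4·(0.024296 − 0.006326) = 1.8689 kWh/t
Stage 2 (1694→112 µm, Wi₂=9.9): W₂ = 10·9.9·(0.094491 − 0.024296) = 6.9493 kWh/t
W = W₁ + W₂ = 1.8689 + 6.9493 = 8.8182 kWh/t

W = 8.8182 kWh/t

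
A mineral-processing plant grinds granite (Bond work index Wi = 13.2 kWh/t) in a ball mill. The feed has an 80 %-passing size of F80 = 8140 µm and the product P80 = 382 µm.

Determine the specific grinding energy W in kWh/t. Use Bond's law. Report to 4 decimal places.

W = 10·Wi·(P80^(-½) − F80^(-½))
1/√382 = 0.051164;  1/√8140 = 0.011084
W = 10·13.2·(0.051164 − 0.011084) = 5.2906 kWh/t

W = 5.2906 kWh/t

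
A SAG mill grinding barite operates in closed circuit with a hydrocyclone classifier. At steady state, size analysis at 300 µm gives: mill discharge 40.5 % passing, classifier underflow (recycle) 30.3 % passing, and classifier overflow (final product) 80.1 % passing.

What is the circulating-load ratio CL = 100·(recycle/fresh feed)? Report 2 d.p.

Two-product formula at 300 µm:
(1+r)·d = r·u + o ⇒ r = (o−d)/(d−u)
r = (80.1 − 40.5)/(40.5 − 30.3) = 39.6/10.2 = 3.8824
CL = 100·r = 388.24 %

CL = 388.24 %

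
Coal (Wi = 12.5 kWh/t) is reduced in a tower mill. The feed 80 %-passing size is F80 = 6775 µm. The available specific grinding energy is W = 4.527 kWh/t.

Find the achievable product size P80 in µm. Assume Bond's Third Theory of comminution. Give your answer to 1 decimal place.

P80 = 427.5 µm

Bond: W = 10·Wi·(1/√P80 − 1/√F80)
⇒ 1/√P80 = W/(10 Wi) + 1/√F80
  = 4.5270/(10·12.5) + 1/√6775 = 0.036216 + 0.012149 = 0.048365
P80 = (1/0.048365)² = 20.6761² = 427.50 µm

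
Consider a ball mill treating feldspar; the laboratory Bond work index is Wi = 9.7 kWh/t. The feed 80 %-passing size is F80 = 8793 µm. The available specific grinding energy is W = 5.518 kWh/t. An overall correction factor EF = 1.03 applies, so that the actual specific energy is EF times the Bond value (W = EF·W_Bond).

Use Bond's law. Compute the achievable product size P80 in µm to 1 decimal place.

P80 = 230.3 µm

Bond:  W = 10 Wi (1/√P − 1/√F)
W_Bond = W / EF = 5.518 / 1.03 = 5.3573 kWh/t
⇒ 1/√P80 = W_Bond/(10 Wi) + 1/√F80
  = 5.3573/(10·9.7) + 1/√8793 = 0.055230 + 0.010664 = 0.065894
P80 = (1/0.065894)² = 15.1759² = 230.31 µm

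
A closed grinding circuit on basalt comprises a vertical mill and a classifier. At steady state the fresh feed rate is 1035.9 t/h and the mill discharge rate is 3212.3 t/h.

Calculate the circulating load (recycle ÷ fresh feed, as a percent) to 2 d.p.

CL = 210.10 %

Steady state: M = F + R.
R = M − F = 3212.3 − 1035.9 = 2176.4 t/h
CL = 100·R/F = 100·2176.4/1035.9 = 210.10 %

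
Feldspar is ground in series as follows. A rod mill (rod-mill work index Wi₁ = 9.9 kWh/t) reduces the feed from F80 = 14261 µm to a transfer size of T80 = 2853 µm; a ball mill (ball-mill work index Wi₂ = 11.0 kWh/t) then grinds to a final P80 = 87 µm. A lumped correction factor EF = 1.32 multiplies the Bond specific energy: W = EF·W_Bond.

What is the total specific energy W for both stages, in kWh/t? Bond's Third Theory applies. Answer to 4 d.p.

W = 14.2009 kWh/t

W = 10 Wi / √P80 − 10 Wi / √F80
Stage 1 (14261→2853 µm, Wi₁=9.9): W₁ = 10·9.9·(0.018722 − 0.008374) = 1.0245 kWh/t
Stage 2 (2853→87 µm, Wi₂=11.0): W₂ = 10·11.0·(0.107211 − 0.018722) = 9.7338 kWh/t
W = W₁ + W₂ = 1.0245 + 9.7338 = 10.7583 kWh/t
With EF = 1.32: W = 10.7583·1.32 = 14.2009 kWh/t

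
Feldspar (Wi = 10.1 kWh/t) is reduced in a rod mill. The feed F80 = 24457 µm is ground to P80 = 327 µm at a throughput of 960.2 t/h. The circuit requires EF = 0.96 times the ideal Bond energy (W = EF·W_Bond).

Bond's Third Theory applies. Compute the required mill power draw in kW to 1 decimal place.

P = 4553.2 kW

W = 10·Wi·(P80^(-½) − F80^(-½))
W = 10·10.1·(1/√327 − 1/√24457) = 10·10.1·(0.048906) = 4.9395 kWh/t
Apply correction: 4.9395 × 0.96 = 4.7419 kWh/t
Power = W × throughput = 4.7419 kWh/t × 960.2 t/h = 4553.2 kW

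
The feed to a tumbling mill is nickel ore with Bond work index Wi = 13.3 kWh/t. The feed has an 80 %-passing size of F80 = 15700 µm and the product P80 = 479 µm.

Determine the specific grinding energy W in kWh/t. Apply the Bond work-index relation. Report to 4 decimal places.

Bond: W = 10·Wi·(1/√P80 − 1/√F80)
1/√479 = 0.045691;  1/√15700 = 0.007981
W = 10·13.3·(0.045691 − 0.007981) = 5.0155 kWh/t

W = 5.0155 kWh/t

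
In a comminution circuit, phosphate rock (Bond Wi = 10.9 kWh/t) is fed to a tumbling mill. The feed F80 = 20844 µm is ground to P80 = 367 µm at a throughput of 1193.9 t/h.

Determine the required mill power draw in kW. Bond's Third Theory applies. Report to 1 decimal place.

W_Bond = 10·Wi·(1/√P₈₀ − 1/√F₈₀)
W = 10·10.9·(1/√367 − 1/√20844) = 10·10.9·(0.045273) = 4.9348 kWh/t
P_mill = W·ṁ = 4.9348·1193.9 = 5891.6 kW

P = 5891.6 kW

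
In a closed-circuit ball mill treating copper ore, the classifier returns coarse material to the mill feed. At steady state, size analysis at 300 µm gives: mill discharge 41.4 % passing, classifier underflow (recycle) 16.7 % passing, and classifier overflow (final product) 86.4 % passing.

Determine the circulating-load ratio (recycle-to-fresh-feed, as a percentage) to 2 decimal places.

Classifier node, passing 300 µm:
(1+r)d = ru + o → r = (o−d)/(d−u)
r = (86.4 − 41.4)/(41.4 − 16.7) = 45.0/24.7 = 1.8219
CL = 100·r = 182.19 %

CL = 182.19 %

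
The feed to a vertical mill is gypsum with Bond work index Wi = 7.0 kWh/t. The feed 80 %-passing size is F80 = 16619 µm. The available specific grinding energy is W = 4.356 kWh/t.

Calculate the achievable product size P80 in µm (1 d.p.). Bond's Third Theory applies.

W = 10 Wi (1/√P80 − 1/√F80)  [Bond]
⇒ 1/√P80 = W/(10·Wi) + 1/√F80
  = 4.3560/(10·7.0) + 1/√16619 = 0.062229 + 0.007757 = 0.069986
P80 = (1/0.069986)² = 14.2886² = 204.17 µm

P80 = 204.2 µm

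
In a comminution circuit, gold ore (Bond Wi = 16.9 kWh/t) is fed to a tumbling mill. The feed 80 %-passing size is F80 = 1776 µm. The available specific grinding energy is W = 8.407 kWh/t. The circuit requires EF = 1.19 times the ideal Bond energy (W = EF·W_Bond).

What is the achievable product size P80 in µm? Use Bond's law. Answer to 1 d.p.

W = 10 Wi (P80^-0.5 − F80^-0.5)
W_Bond = W / EF = 8.407 / 1.19 = 7.0647 kWh/t
P80^(−½) = W_Bond/(10 Wi) + F80^(−½)
  = 7.0647/(10·16.9) + 1/√1776 = 0.041803 + 0.023729 = 0.065532
P80 = (1/0.065532)² = 15.2597² = 232.86 µm

P80 = 232.9 µm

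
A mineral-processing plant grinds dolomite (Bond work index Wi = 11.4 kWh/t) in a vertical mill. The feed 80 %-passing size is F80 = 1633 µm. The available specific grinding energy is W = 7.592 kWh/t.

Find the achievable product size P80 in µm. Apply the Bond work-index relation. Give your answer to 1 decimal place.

W = 10·Wi·[P80^(−½) − F80^(−½)]
1/√P80 = 1/√F80 + W/(10·Wi)
  = 7.5920/(10·11.4) + 1/√1633 = 0.066596 + 0.024746 = 0.091343
P80 = (1/0.091343)² = 10.9478² = 119.85 µm

P80 = 119.9 µm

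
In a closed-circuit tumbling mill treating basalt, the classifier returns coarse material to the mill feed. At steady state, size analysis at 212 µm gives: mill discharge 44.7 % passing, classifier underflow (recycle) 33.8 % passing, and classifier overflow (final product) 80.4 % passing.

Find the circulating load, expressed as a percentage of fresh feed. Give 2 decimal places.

CL = 327.52 %

Two-product formula at 212 µm:
(1+r)d = ru + o → r = (o−d)/(d−u)
r = (80.4 − 44.7)/(44.7 − 33.8) = 35.7/10.9 = 3.2752
CL = 100·r = 327.52 %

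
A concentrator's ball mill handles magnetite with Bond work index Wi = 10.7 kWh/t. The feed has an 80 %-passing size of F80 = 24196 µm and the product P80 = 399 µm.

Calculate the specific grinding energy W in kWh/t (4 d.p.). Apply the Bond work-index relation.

W = 10 Wi / √P80 − 10 Wi / √F80
1/√399 = 0.050063;  1/√24196 = 0.006429
W = 10·10.7·(0.050063 − 0.006429) = 4.6688 kWh/t

W = 4.6688 kWh/t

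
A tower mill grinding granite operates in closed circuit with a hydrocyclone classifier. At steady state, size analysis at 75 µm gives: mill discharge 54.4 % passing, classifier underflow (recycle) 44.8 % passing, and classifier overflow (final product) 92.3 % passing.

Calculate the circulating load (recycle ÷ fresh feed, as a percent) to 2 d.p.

CL = 394.79 %

Let r = R/F. Size balance at 75 µm:
r = (o − d)/(d − u)
r = (92.3 − 54.4)/(54.4 − 44.8) = 37.9/9.6 = 3.9479
CL = 100·r = 394.79 %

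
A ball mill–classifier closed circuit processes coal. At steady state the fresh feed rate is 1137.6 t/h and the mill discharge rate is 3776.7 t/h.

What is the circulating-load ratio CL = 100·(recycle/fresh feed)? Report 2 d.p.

M = F + R at steady state, so:
R = M − F = 3776.7 − 1137.6 = 2639.1 t/h
CL = 100·R/F = 100·2639.1/1137.6 = 231.99 %

CL = 231.99 %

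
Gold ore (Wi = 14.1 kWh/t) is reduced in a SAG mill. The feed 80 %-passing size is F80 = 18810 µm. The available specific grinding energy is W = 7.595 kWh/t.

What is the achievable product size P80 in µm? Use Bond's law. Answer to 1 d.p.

W = 10 Wi (1/√P80 − 1/√F80)  [Bond]
P80^(−½) = W/(10 Wi) + F80^(−½)
  = 7.5950/(10·14.1) + 1/√18810 = 0.053865 + 0.007291 = 0.061157
P80 = (1/0.061157)² = 16.3515² = 267.37 µm

P80 = 267.4 µm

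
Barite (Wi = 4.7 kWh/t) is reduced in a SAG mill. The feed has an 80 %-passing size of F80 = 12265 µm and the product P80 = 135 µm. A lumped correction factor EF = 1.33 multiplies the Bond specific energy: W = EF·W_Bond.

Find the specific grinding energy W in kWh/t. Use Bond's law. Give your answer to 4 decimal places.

W = 10 Wi / √P80 − 10 Wi / √F80
1/√135 = 0.086066;  1/√12265 = 0.009030
W = 10·4.7·(0.086066 − 0.009030) = 3.6207 kWh/t
W_actual = 1.33 × 3.6207 = 4.8156 kWh/t

W = 4.8156 kWh/t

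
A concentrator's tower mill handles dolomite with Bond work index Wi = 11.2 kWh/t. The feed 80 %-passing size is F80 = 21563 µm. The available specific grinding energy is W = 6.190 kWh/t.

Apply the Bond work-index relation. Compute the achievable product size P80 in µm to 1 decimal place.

Bond:  W = 10 Wi (1/√P − 1/√F)
P80^-0.5 = F80^-0.5 + W/(10 Wi)
  = 6.1900/(10·11.2) + 1/√21563 = 0.055268 + 0.006810 = 0.062078
P80 = (1/0.062078)² = 16.1088² = 259.49 µm

P80 = 259.5 µm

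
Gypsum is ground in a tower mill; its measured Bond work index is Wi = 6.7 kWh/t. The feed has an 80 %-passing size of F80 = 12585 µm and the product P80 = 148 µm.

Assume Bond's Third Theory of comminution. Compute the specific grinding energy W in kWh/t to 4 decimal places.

W = 4.9101 kWh/t

W = 10·Wi·(P80^(-½) − F80^(-½))
1/√148 = 0.082199;  1/√12585 = 0.008914
W = 10·6.7·(0.082199 − 0.008914) = 4.9101 kWh/t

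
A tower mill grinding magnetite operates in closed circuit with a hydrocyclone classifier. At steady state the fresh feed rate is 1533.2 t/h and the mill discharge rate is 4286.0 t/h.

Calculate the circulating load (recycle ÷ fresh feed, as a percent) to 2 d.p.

Mill node: discharge = fresh + recycle.
R = M − F = 4286.0 − 1533.2 = 2752.8 t/h
CL = 100·R/F = 100·2752.8/1533.2 = 179.55 %

CL = 179.55 %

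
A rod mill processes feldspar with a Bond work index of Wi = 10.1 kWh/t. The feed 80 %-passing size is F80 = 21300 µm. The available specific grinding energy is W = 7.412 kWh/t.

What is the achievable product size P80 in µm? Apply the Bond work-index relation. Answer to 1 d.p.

Bond: W = 10·Wi·(1/√P80 − 1/√F80)
P80^-0.5 = F80^-0.5 + W/(10 Wi)
  = 7.4120/(10·10.1) + 1/√21300 = 0.073386 + 0.006852 = 0.080238
P80 = (1/0.080238)² = 12.4629² = 155.32 µm

P80 = 155.3 µm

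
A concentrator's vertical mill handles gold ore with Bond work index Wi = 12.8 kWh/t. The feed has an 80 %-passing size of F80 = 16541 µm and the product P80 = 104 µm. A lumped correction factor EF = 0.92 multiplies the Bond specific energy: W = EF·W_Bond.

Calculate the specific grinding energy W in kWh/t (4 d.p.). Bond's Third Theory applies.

W = 10.6317 kWh/t

Bond: W = 10·Wi·(1/√P80 − 1/√F80)
1/√104 = 0.098058;  1/√16541 = 0.007775
W = 10·12.8·(0.098058 − 0.007775) = 11.5562 kWh/t
Corrected W = EF·W_Bond = 0.92·11.5562 = 10.6317 kWh/t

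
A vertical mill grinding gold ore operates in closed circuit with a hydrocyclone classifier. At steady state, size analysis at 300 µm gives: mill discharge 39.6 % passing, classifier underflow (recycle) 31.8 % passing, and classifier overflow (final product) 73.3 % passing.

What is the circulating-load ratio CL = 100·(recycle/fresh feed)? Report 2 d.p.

Classifier node, passing 300 µm:
Fd + Rd = Ru + Fo ⇒ R/F = (o−d)/(d−u)
r = (73.3 − 39.6)/(39.6 − 31.8) = 33.7/7.8 = 4.3205
CL = 100·r = 432.05 %

CL = 432.05 %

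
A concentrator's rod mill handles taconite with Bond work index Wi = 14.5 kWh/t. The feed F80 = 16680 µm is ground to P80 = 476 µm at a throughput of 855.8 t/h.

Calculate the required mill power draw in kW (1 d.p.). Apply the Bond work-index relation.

W = 10 Wi / √P80 − 10 Wi / √F80
W = 10·14.5·(1/√476 − 1/√16680) = 10·14.5·(0.038092) = 5.5233 kWh/t
P_mill = W·ṁ = 5.5233·855.8 = 4726.9 kW

P = 4726.9 kW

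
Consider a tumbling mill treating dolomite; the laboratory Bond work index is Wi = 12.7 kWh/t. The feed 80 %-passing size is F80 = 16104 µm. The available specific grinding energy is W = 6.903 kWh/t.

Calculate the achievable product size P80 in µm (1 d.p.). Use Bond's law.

W = 10 Wi / √P80 − 10 Wi / √F80
1/√P80 = 1/√F80 + W/(10·Wi)
  = 6.9030/(10·12.7) + 1/√16104 = 0.054354 + 0.007880 = 0.062234
P80 = (1/0.062234)² = 16.0683² = 258.19 µm

P80 = 258.2 µm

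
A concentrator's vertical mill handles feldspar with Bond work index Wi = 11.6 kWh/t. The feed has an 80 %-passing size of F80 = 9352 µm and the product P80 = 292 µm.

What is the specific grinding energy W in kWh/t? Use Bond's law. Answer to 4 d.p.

W = 5.5889 kWh/t

W = 10 Wi (P80^-0.5 − F80^-0.5)
1/√292 = 0.058521;  1/√9352 = 0.010341
W = 10·11.6·(0.058521 − 0.010341) = 5.5889 kWh/t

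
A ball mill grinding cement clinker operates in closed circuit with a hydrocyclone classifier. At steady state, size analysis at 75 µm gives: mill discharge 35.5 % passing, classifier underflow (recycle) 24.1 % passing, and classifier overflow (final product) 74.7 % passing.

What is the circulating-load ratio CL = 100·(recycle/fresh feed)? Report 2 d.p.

CL = 343.86 %

Let r = R/F. Size balance at 75 µm:
Fd + Rd = Ru + Fo ⇒ R/F = (o−d)/(d−u)
r = (74.7 − 35.5)/(35.5 − 24.1) = 39.2/11.4 = 3.4386
CL = 100·r = 343.86 %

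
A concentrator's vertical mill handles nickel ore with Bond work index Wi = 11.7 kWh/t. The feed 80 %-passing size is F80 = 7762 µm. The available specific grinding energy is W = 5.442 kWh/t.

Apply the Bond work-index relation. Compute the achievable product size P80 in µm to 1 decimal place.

Bond:  W = 10 Wi (1/√P − 1/√F)
P80^-0.5 = F80^-0.5 + W/(10 Wi)
  = 5.4420/(10·11.7) + 1/√7762 = 0.046513 + 0.011350 = 0.057863
P80 = (1/0.057863)² = 17.2821² = 298.67 µm

P80 = 298.7 µm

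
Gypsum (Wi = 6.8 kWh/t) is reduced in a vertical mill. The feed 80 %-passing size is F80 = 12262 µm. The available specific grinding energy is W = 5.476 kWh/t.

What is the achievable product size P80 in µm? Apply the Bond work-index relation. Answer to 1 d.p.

W = 10 Wi (P80^-0.5 − F80^-0.5)
P80^(−½) = W/(10 Wi) + F80^(−½)
  = 5.4760/(10·6.8) + 1/√12262 = 0.080529 + 0.009031 = 0.089560
P80 = (1/0.089560)² = 11.1657² = 124.67 µm

P80 = 124.7 µm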